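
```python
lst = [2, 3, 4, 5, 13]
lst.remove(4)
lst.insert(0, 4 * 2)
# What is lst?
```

After line 1: lst = [2, 3, 4, 5, 13]
After line 2 (remove first 4): lst = [2, 3, 5, 13]
After line 3 (insert 8 at index 0): lst = [8, 2, 3, 5, 13]

[8, 2, 3, 5, 13]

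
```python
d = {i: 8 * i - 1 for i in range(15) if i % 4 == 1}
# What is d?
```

{1: 7, 5: 39, 9: 71, 13: 103}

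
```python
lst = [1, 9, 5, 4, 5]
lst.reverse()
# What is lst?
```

[5, 4, 5, 9, 1]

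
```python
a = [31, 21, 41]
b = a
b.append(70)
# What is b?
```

After line 1: a = [31, 21, 41]
After line 2 (b = a is an alias, same object): a = [31, 21, 41], b = [31, 21, 41]
After line 3 (b.append mutates the shared list): a = [31, 21, 41, 70], b = [31, 21, 41, 70]

[31, 21, 41, 70]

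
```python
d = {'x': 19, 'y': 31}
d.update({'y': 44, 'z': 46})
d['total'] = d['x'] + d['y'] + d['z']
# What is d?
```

After line 1: d = {'x': 19, 'y': 31}
After line 2 (y overwritten, z added): d = {'x': 19, 'y': 44, 'z': 46}
After line 3 (total = 19 + 44 + 46 = 109): d = {'x': 19, 'y': 44, 'z': 46, 'total': 109}

{'x': 19, 'y': 44, 'z': 46, 'total': 109}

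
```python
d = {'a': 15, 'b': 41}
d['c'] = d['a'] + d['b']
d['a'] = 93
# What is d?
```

After line 1: d = {'a': 15, 'b': 41}
After line 2 (d['c'] = 15 + 41): d = {'a': 15, 'b': 41, 'c': 56}
After line 3: d = {'a': 93, 'b': 41, 'c': 56}

{'a': 93, 'b': 41, 'c': 56}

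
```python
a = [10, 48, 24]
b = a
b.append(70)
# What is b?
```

After line 1: a = [10, 48, 24]
After line 2 (b = a is an alias, same object): a = [10, 48, 24], b = [10, 48, 24]
After line 3 (b.append mutates the shared list): a = [10, 48, 24, 70], b = [10, 48, 24, 70]

[10, 48, 24, 70]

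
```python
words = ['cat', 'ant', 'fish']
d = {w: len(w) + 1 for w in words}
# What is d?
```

{'cat': 4, 'ant': 4, 'fish': 5}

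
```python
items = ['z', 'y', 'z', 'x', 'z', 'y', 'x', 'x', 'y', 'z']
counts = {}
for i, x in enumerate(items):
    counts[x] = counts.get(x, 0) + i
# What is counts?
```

Initial: counts = {}, items = ['z', 'y', 'z', 'x', 'z', 'y', 'x', 'x', 'y', 'z']
i=0, x='z': counts = {'z': 0}
i=1, x='y': counts = {'z': 0, 'y': 1}
i=2, x='z': counts = {'z': 2, 'y': 1}
i=3, x='x': counts = {'z': 2, 'y': 1, 'x': 3}
i=4, x='z': counts = {'z': 6, 'y': 1, 'x': 3}
i=5, x='y': counts = {'z': 6, 'y': 6, 'x': 3}
i=6, x='x': counts = {'z': 6, 'y': 6, 'x': 9}
i=7, x='x': counts = {'z': 6, 'y': 6, 'x': 16}
i=8, x='y': counts = {'z': 6, 'y': 14, 'x': 16}
i=9, x='z': counts = {'z': 15, 'y': 14, 'x': 16}

{'z': 15, 'y': 14, 'x': 16}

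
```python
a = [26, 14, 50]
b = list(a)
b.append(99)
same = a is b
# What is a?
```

After line 1: a = [26, 14, 50]
After line 2 (b = list(a) is a shallow copy, new object): a = [26, 14, 50], b = [26, 14, 50]
After line 3 (append only mutates b): a = [26, 14, 50], b = [26, 14, 50, 99]
After line 4 (same = a is b; different objects -> False): same = False

[26, 14, 50]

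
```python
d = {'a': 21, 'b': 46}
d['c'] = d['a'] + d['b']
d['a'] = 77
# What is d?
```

After line 1: d = {'a': 21, 'b': 46}
After line 2 (d['c'] = 21 + 46): d = {'a': 21, 'b': 46, 'c': 67}
After line 3: d = {'a': 77, 'b': 46, 'c': 67}

{'a': 77, 'b': 46, 'c': 67}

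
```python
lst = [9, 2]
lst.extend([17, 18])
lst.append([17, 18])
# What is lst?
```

After line 1: lst = [9, 2]
After line 2 (extend unpacks [17, 18]): lst = [9, 2, 17, 18]
After line 3 (append adds [17, 18] as single element): lst = [9, 2, 17, 18, [17, 18]]

[9, 2, 17, 18, [17, 18]]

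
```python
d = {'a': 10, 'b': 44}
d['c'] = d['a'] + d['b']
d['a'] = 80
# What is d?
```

After line 1: d = {'a': 10, 'b': 44}
After line 2 (d['c'] = 10 + 44): d = {'a': 10, 'b': 44, 'c': 54}
After line 3: d = {'a': 80, 'b': 44, 'c': 54}

{'a': 80, 'b': 44, 'c': 54}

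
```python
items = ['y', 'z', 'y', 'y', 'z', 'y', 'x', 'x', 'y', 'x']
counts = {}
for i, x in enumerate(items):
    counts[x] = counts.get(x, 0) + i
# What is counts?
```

Initial: counts = {}, items = ['y', 'z', 'y', 'y', 'z', 'y', 'x', 'x', 'y', 'x']
i=0, x='y': counts = {'y': 0}
i=1, x='z': counts = {'y': 0, 'z': 1}
i=2, x='y': counts = {'y': 2, 'z': 1}
i=3, x='y': counts = {'y': 5, 'z': 1}
i=4, x='z': counts = {'y': 5, 'z': 5}
i=5, x='y': counts = {'y': 10, 'z': 5}
i=6, x='x': counts = {'y': 10, 'z': 5, 'x': 6}
i=7, x='x': counts = {'y': 10, 'z': 5, 'x': 13}
i=8, x='y': counts = {'y': 18, 'z': 5, 'x': 13}
i=9, x='x': counts = {'y': 18, 'z': 5, 'x': 22}

{'y': 18, 'z': 5, 'x': 22}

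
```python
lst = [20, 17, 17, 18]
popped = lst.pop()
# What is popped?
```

18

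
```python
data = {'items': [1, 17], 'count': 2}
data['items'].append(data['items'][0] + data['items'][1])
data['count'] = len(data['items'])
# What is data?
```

After line 1: data = {'items': [1, 17], 'count': 2}
After line 2 (append 1 + 17 = 18): data = {'items': [1, 17, 18], 'count': 2}
After line 3 (count = len(items) = 3): data = {'items': [1, 17, 18], 'count': 3}

{'items': [1, 17, 18], 'count': 3}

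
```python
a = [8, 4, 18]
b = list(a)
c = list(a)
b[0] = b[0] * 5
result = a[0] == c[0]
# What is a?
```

After line 1: a = [8, 4, 18]
After line 2 (b = list(a), copy): a = [8, 4, 18], b = [8, 4, 18]
After line 3 (c = list(a) is a copy, new object): c = [8, 4, 18]
After line 4 (b[0] = 8 * 5 = 40; only b mutates (copy)): a = [8, 4, 18], b = [40, 4, 18], c = [8, 4, 18]
After line 5 (a[0] = 8, c[0] = 8; result = True)

[8, 4, 18]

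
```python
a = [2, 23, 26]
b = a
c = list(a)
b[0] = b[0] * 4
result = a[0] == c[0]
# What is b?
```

After line 1: a = [2, 23, 26]
After line 2 (b = a, alias): a = [2, 23, 26], b = [2, 23, 26]
After line 3 (c = list(a) is a copy, new object): c = [2, 23, 26]
After line 4 (b[0] = 2 * 4 = 8; mutates shared a/b): a = b = [8, 23, 26], c = [2, 23, 26]
After line 5 (a[0] = 8, c[0] = 2; result = False)

[8, 23, 26]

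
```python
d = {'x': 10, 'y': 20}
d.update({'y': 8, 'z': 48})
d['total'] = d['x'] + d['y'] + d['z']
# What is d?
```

After line 1: d = {'x': 10, 'y': 20}
After line 2 (y overwritten, z added): d = {'x': 10, 'y': 8, 'z': 48}
After line 3 (total = 10 + 8 + 48 = 66): d = {'x': 10, 'y': 8, 'z': 48, 'total': 66}

{'x': 10, 'y': 8, 'z': 48, 'total': 66}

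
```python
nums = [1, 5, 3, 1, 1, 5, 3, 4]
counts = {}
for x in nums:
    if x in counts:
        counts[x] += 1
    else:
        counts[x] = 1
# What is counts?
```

Initial: counts = {}, nums = [1, 5, 3, 1, 1, 5, 3, 4]
See 1: counts = {1: 1}
See 5: counts = {1: 1, 5: 1}
See 3: counts = {1: 1, 5: 1, 3: 1}
See 1: counts = {1: 2, 5: 1, 3: 1}
See 1: counts = {1: 3, 5: 1, 3: 1}
See 5: counts = {1: 3, 5: 2, 3: 1}
See 3: counts = {1: 3, 5: 2, 3: 2}
See 4: counts = {1: 3, 5: 2, 3: 2, 4: 1}

{1: 3, 5: 2, 3: 2, 4: 1}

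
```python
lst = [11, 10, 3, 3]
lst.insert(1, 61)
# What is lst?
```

[11, 61, 10, 3, 3]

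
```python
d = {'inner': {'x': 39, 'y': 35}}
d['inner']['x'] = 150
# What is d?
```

After line 1: d = {'inner': {'x': 39, 'y': 35}}
After line 2 (inner x overwritten): d = {'inner': {'x': 150, 'y': 35}}

{'inner': {'x': 150, 'y': 35}}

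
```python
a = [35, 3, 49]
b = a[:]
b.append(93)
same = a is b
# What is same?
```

After line 1: a = [35, 3, 49]
After line 2 (b = a[:] is a shallow copy, new object): a = [35, 3, 49], b = [35, 3, 49]
After line 3 (append only mutates b): a = [35, 3, 49], b = [35, 3, 49, 93]
After line 4 (same = a is b; different objects -> False): same = False

False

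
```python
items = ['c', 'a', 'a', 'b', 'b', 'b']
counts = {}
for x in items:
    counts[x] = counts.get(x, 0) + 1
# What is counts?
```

Initial: counts = {}, items = ['c', 'a', 'a', 'b', 'b', 'b']
See 'c': counts = {'c': 1}
See 'a': counts = {'c': 1, 'a': 1}
See 'a': counts = {'c': 1, 'a': 2}
See 'b': counts = {'c': 1, 'a': 2, 'b': 1}
See 'b': counts = {'c': 1, 'a': 2, 'b': 2}
See 'b': counts = {'c': 1, 'a': 2, 'b': 3}

{'c': 1, 'a': 2, 'b': 3}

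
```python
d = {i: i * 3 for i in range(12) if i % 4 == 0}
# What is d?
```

{0: 0, 4: 12, 8: 24}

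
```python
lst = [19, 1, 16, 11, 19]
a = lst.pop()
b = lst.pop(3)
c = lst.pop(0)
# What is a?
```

After line 1: lst = [19, 1, 16, 11, 19]
After line 2 (pop() -> a = 19): lst = [19, 1, 16, 11]
After line 3 (pop(3) -> b = 11): lst = [19, 1, 16]
After line 4 (pop(0) -> c = 19): lst = [1, 16]

19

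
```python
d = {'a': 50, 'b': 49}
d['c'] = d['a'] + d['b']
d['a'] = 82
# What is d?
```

After line 1: d = {'a': 50, 'b': 49}
After line 2 (d['c'] = 50 + 49): d = {'a': 50, 'b': 49, 'c': 99}
After line 3: d = {'a': 82, 'b': 49, 'c': 99}

{'a': 82, 'b': 49, 'c': 99}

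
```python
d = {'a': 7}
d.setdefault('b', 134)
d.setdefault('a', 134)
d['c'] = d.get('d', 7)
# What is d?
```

After line 1: d = {'a': 7}
After line 2 (setdefault adds 'b'=134): d = {'a': 7, 'b': 134}
After line 3 (setdefault 'a' no-op, already exists): d = {'a': 7, 'b': 134}
After line 4 (get('d', 7) returns default since 'd' not in d): d = {'a': 7, 'b': 134, 'c': 7}

{'a': 7, 'b': 134, 'c': 7}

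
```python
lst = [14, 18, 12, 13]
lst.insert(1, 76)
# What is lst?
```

[14, 76, 18, 12, 13]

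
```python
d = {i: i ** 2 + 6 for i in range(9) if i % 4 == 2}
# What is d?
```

{2: 10, 6: 42}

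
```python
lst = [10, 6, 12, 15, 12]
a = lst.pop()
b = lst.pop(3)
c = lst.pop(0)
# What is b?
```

After line 1: lst = [10, 6, 12, 15, 12]
After line 2 (pop() -> a = 12): lst = [10, 6, 12, 15]
After line 3 (pop(3) -> b = 15): lst = [10, 6, 12]
After line 4 (pop(0) -> c = 10): lst = [6, 12]

15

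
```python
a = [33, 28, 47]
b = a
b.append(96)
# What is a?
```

After line 1: a = [33, 28, 47]
After line 2 (b = a is an alias, same object): a = [33, 28, 47], b = [33, 28, 47]
After line 3 (b.append mutates the shared list): a = [33, 28, 47, 96], b = [33, 28, 47, 96]

[33, 28, 47, 96]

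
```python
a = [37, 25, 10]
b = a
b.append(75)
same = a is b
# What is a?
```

After line 1: a = [37, 25, 10]
After line 2 (b = a is an alias, same object): a = [37, 25, 10], b = [37, 25, 10]
After line 3 (b.append mutates the shared list): a = [37, 25, 10, 75], b = [37, 25, 10, 75]
After line 4 (same = a is b; same object -> True): same = True

[37, 25, 10, 75]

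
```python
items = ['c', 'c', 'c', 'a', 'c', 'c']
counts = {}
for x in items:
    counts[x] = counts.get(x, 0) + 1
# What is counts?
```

Initial: counts = {}, items = ['c', 'c', 'c', 'a', 'c', 'c']
See 'c': counts = {'c': 1}
See 'c': counts = {'c': 2}
See 'c': counts = {'c': 3}
See 'a': counts = {'c': 3, 'a': 1}
See 'c': counts = {'c': 4, 'a': 1}
See 'c': counts = {'c': 5, 'a': 1}

{'c': 5, 'a': 1}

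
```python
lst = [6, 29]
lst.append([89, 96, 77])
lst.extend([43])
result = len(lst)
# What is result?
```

After line 1: lst = [6, 29]
After line 2 (append adds [89, 96, 77] as single element): lst = [6, 29, [89, 96, 77]]
After line 3 (extend unpacks [43], adds 43): lst = [6, 29, [89, 96, 77], 43]
After line 4: result = len(lst) = 4

4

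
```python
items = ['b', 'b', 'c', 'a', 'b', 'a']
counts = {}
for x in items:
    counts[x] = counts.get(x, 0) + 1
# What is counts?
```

Initial: counts = {}, items = ['b', 'b', 'c', 'a', 'b', 'a']
See 'b': counts = {'b': 1}
See 'b': counts = {'b': 2}
See 'c': counts = {'b': 2, 'c': 1}
See 'a': counts = {'b': 2, 'c': 1, 'a': 1}
See 'b': counts = {'b': 3, 'c': 1, 'a': 1}
See 'a': counts = {'b': 3, 'c': 1, 'a': 2}

{'b': 3, 'c': 1, 'a': 2}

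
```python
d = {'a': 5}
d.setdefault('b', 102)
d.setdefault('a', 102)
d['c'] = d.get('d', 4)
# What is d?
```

After line 1: d = {'a': 5}
After line 2 (setdefault adds 'b'=102): d = {'a': 5, 'b': 102}
After line 3 (setdefault 'a' no-op, already exists): d = {'a': 5, 'b': 102}
After line 4 (get('d', 4) returns default since 'd' not in d): d = {'a': 5, 'b': 102, 'c': 4}

{'a': 5, 'b': 102, 'c': 4}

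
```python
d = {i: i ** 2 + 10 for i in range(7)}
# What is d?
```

{0: 10, 1: 11, 2: 14, 3: 19, 4: 26, 5: 35, 6: 46}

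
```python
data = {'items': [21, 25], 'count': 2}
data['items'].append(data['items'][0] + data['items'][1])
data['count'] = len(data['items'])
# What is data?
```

After line 1: data = {'items': [21, 25], 'count': 2}
After line 2 (append 21 + 25 = 46): data = {'items': [21, 25, 46], 'count': 2}
After line 3 (count = len(items) = 3): data = {'items': [21, 25, 46], 'count': 3}

{'items': [21, 25, 46], 'count': 3}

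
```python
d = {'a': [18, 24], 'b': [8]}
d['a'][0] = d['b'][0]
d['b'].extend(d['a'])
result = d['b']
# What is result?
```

After line 1: d = {'a': [18, 24], 'b': [8]}
After line 2 (a[0] = b[0] = 8): d = {'a': [8, 24], 'b': [8]}
After line 3 (b.extend(a) appends [8, 24]): d = {'a': [8, 24], 'b': [8, 8, 24]}
After line 4: result = d['b'] = [8, 8, 24]

[8, 8, 24]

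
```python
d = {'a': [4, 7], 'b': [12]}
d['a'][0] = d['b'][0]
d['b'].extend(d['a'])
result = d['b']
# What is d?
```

After line 1: d = {'a': [4, 7], 'b': [12]}
After line 2 (a[0] = b[0] = 12): d = {'a': [12, 7], 'b': [12]}
After line 3 (b.extend(a) appends [12, 7]): d = {'a': [12, 7], 'b': [12, 12, 7]}
After line 4: result = d['b'] = [12, 12, 7]

{'a': [12, 7], 'b': [12, 12, 7]}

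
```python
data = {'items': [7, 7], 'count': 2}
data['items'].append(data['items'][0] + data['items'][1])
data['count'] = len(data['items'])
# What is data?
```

After line 1: data = {'items': [7, 7], 'count': 2}
After line 2 (append 7 + 7 = 14): data = {'items': [7, 7, 14], 'count': 2}
After line 3 (count = len(items) = 3): data = {'items': [7, 7, 14], 'count': 3}

{'items': [7, 7, 14], 'count': 3}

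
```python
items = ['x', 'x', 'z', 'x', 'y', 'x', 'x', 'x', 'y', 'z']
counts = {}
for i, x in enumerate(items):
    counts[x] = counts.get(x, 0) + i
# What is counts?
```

Initial: counts = {}, items = ['x', 'x', 'z', 'x', 'y', 'x', 'x', 'x', 'y', 'z']
i=0, x='x': counts = {'x': 0}
i=1, x='x': counts = {'x': 1}
i=2, x='z': counts = {'x': 1, 'z': 2}
i=3, x='x': counts = {'x': 4, 'z': 2}
i=4, x='y': counts = {'x': 4, 'z': 2, 'y': 4}
i=5, x='x': counts = {'x': 9, 'z': 2, 'y': 4}
i=6, x='x': counts = {'x': 15, 'z': 2, 'y': 4}
i=7, x='x': counts = {'x': 22, 'z': 2, 'y': 4}
i=8, x='y': counts = {'x': 22, 'z': 2, 'y': 12}
i=9, x='z': counts = {'x': 22, 'z': 11, 'y': 12}

{'x': 22, 'z': 11, 'y': 12}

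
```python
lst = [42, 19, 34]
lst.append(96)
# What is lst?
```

[42, 19, 34, 96]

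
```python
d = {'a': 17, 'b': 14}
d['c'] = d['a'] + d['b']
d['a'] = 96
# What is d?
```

After line 1: d = {'a': 17, 'b': 14}
After line 2 (d['c'] = 17 + 14): d = {'a': 17, 'b': 14, 'c': 31}
After line 3: d = {'a': 96, 'b': 14, 'c': 31}

{'a': 96, 'b': 14, 'c': 31}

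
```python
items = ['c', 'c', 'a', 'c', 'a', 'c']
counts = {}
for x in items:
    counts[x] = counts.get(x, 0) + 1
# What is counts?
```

Initial: counts = {}, items = ['c', 'c', 'a', 'c', 'a', 'c']
See 'c': counts = {'c': 1}
See 'c': counts = {'c': 2}
See 'a': counts = {'c': 2, 'a': 1}
See 'c': counts = {'c': 3, 'a': 1}
See 'a': counts = {'c': 3, 'a': 2}
See 'c': counts = {'c': 4, 'a': 2}

{'c': 4, 'a': 2}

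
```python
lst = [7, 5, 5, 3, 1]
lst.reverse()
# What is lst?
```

[1, 3, 5, 5, 7]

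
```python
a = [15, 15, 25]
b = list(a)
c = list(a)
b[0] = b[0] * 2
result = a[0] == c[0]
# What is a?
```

After line 1: a = [15, 15, 25]
After line 2 (b = list(a), copy): a = [15, 15, 25], b = [15, 15, 25]
After line 3 (c = list(a) is a copy, new object): c = [15, 15, 25]
After line 4 (b[0] = 15 * 2 = 30; only b mutates (copy)): a = [15, 15, 25], b = [30, 15, 25], c = [15, 15, 25]
After line 5 (a[0] = 15, c[0] = 15; result = True)

[15, 15, 25]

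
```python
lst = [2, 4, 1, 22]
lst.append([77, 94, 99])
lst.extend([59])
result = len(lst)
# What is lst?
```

After line 1: lst = [2, 4, 1, 22]
After line 2 (append adds [77, 94, 99] as single element): lst = [2, 4, 1, 22, [77, 94, 99]]
After line 3 (extend unpacks [59], adds 59): lst = [2, 4, 1, 22, [77, 94, 99], 59]
After line 4: result = len(lst) = 6

[2, 4, 1, 22, [77, 94, 99], 59]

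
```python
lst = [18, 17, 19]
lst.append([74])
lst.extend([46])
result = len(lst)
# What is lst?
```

After line 1: lst = [18, 17, 19]
After line 2 (append adds [74] as single element): lst = [18, 17, 19, [74]]
After line 3 (extend unpacks [46], adds 46): lst = [18, 17, 19, [74], 46]
After line 4: result = len(lst) = 5

[18, 17, 19, [74], 46]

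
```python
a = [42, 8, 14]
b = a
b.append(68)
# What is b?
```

After line 1: a = [42, 8, 14]
After line 2 (b = a is an alias, same object): a = [42, 8, 14], b = [42, 8, 14]
After line 3 (b.append mutates the shared list): a = [42, 8, 14, 68], b = [42, 8, 14, 68]

[42, 8, 14, 68]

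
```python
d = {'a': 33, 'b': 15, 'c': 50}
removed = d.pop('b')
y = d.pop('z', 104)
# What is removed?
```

After line 1: d = {'a': 33, 'b': 15, 'c': 50}
After line 2 (pop 'b' returns 15): d = {'a': 33, 'c': 50}, removed = 15
After line 3 (pop 'z' missing, returns default 104): d = {'a': 33, 'c': 50}, y = 104

15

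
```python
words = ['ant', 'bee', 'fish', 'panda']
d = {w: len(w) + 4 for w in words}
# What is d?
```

{'ant': 7, 'bee': 7, 'fish': 8, 'panda': 9}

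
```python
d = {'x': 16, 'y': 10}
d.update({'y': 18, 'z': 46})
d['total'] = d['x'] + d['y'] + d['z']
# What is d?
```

After line 1: d = {'x': 16, 'y': 10}
After line 2 (y overwritten, z added): d = {'x': 16, 'y': 18, 'z': 46}
After line 3 (total = 16 + 18 + 46 = 80): d = {'x': 16, 'y': 18, 'z': 46, 'total': 80}

{'x': 16, 'y': 18, 'z': 46, 'total': 80}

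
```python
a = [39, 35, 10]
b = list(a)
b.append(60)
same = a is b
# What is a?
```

After line 1: a = [39, 35, 10]
After line 2 (b = list(a) is a shallow copy, new object): a = [39, 35, 10], b = [39, 35, 10]
After line 3 (append only mutates b): a = [39, 35, 10], b = [39, 35, 10, 60]
After line 4 (same = a is b; different objects -> False): same = False

[39, 35, 10]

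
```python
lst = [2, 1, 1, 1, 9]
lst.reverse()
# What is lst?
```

[9, 1, 1, 1, 2]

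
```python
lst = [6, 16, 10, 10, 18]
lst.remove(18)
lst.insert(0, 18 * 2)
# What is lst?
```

After line 1: lst = [6, 16, 10, 10, 18]
After line 2 (remove first 18): lst = [6, 16, 10, 10]
After line 3 (insert 36 at index 0): lst = [36, 6, 16, 10, 10]

[36, 6, 16, 10, 10]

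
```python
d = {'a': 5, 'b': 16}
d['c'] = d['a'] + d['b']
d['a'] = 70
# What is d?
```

After line 1: d = {'a': 5, 'b': 16}
After line 2 (d['c'] = 5 + 16): d = {'a': 5, 'b': 16, 'c': 21}
After line 3: d = {'a': 70, 'b': 16, 'c': 21}

{'a': 70, 'b': 16, 'c': 21}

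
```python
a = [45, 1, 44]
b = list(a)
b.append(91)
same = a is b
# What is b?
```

After line 1: a = [45, 1, 44]
After line 2 (b = list(a) is a shallow copy, new object): a = [45, 1, 44], b = [45, 1, 44]
After line 3 (append only mutates b): a = [45, 1, 44], b = [45, 1, 44, 91]
After line 4 (same = a is b; different objects -> False): same = False

[45, 1, 44, 91]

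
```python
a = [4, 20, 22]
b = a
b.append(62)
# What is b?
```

After line 1: a = [4, 20, 22]
After line 2 (b = a is an alias, same object): a = [4, 20, 22], b = [4, 20, 22]
After line 3 (b.append mutates the shared list): a = [4, 20, 22, 62], b = [4, 20, 22, 62]

[4, 20, 22, 62]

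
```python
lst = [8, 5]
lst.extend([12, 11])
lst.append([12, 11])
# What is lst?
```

After line 1: lst = [8, 5]
After line 2 (extend unpacks [12, 11]): lst = [8, 5, 12, 11]
After line 3 (append adds [12, 11] as single element): lst = [8, 5, 12, 11, [12, 11]]

[8, 5, 12, 11, [12, 11]]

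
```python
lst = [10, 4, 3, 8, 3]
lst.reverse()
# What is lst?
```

[3, 8, 3, 4, 10]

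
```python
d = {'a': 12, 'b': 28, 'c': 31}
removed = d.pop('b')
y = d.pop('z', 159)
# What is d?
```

After line 1: d = {'a': 12, 'b': 28, 'c': 31}
After line 2 (pop 'b' returns 28): d = {'a': 12, 'c': 31}, removed = 28
After line 3 (pop 'z' missing, returns default 159): d = {'a': 12, 'c': 31}, y = 159

{'a': 12, 'c': 31}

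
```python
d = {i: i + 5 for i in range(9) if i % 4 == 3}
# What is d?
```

{3: 8, 7: 12}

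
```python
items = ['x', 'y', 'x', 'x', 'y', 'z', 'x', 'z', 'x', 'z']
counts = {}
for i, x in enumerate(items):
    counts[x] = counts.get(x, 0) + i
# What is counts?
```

Initial: counts = {}, items = ['x', 'y', 'x', 'x', 'y', 'z', 'x', 'z', 'x', 'z']
i=0, x='x': counts = {'x': 0}
i=1, x='y': counts = {'x': 0, 'y': 1}
i=2, x='x': counts = {'x': 2, 'y': 1}
i=3, x='x': counts = {'x': 5, 'y': 1}
i=4, x='y': counts = {'x': 5, 'y': 5}
i=5, x='z': counts = {'x': 5, 'y': 5, 'z': 5}
i=6, x='x': counts = {'x': 11, 'y': 5, 'z': 5}
i=7, x='z': counts = {'x': 11, 'y': 5, 'z': 12}
i=8, x='x': counts = {'x': 19, 'y': 5, 'z': 12}
i=9, x='z': counts = {'x': 19, 'y': 5, 'z': 21}

{'x': 19, 'y': 5, 'z': 21}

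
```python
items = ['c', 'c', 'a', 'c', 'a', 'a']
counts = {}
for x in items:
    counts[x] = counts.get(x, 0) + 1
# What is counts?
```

Initial: counts = {}, items = ['c', 'c', 'a', 'c', 'a', 'a']
See 'c': counts = {'c': 1}
See 'c': counts = {'c': 2}
See 'a': counts = {'c': 2, 'a': 1}
See 'c': counts = {'c': 3, 'a': 1}
See 'a': counts = {'c': 3, 'a': 2}
See 'a': counts = {'c': 3, 'a': 3}

{'c': 3, 'a': 3}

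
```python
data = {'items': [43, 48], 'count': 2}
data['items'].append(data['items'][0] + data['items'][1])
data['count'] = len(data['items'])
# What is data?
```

After line 1: data = {'items': [43, 48], 'count': 2}
After line 2 (append 43 + 48 = 91): data = {'items': [43, 48, 91], 'count': 2}
After line 3 (count = len(items) = 3): data = {'items': [43, 48, 91], 'count': 3}

{'items': [43, 48, 91], 'count': 3}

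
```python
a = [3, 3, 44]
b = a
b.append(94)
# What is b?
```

After line 1: a = [3, 3, 44]
After line 2 (b = a is an alias, same object): a = [3, 3, 44], b = [3, 3, 44]
After line 3 (b.append mutates the shared list): a = [3, 3, 44, 94], b = [3, 3, 44, 94]

[3, 3, 44, 94]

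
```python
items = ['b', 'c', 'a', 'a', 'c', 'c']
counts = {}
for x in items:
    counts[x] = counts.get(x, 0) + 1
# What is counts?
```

Initial: counts = {}, items = ['b', 'c', 'a', 'a', 'c', 'c']
See 'b': counts = {'b': 1}
See 'c': counts = {'b': 1, 'c': 1}
See 'a': counts = {'b': 1, 'c': 1, 'a': 1}
See 'a': counts = {'b': 1, 'c': 1, 'a': 2}
See 'c': counts = {'b': 1, 'c': 2, 'a': 2}
See 'c': counts = {'b': 1, 'c': 3, 'a': 2}

{'b': 1, 'c': 3, 'a': 2}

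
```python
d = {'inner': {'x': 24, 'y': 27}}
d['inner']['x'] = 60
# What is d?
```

After line 1: d = {'inner': {'x': 24, 'y': 27}}
After line 2 (inner x overwritten): d = {'inner': {'x': 60, 'y': 27}}

{'inner': {'x': 60, 'y': 27}}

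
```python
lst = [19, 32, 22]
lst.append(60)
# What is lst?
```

[19, 32, 22, 60]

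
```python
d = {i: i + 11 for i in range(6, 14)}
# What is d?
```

{6: 17, 7: 18, 8: 19, 9: 20, 10: 21, 11: 22, 12: 23, 13: 24}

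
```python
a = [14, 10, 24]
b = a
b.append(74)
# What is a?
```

After line 1: a = [14, 10, 24]
After line 2 (b = a is an alias, same object): a = [14, 10, 24], b = [14, 10, 24]
After line 3 (b.append mutates the shared list): a = [14, 10, 24, 74], b = [14, 10, 24, 74]

[14, 10, 24, 74]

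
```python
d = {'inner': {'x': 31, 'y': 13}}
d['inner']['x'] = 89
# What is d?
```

After line 1: d = {'inner': {'x': 31, 'y': 13}}
After line 2 (inner x overwritten): d = {'inner': {'x': 89, 'y': 13}}

{'inner': {'x': 89, 'y': 13}}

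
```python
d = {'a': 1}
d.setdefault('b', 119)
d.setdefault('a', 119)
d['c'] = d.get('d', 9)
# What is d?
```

After line 1: d = {'a': 1}
After line 2 (setdefault adds 'b'=119): d = {'a': 1, 'b': 119}
After line 3 (setdefault 'a' no-op, already exists): d = {'a': 1, 'b': 119}
After line 4 (get('d', 9) returns default since 'd' not in d): d = {'a': 1, 'b': 119, 'c': 9}

{'a': 1, 'b': 119, 'c': 9}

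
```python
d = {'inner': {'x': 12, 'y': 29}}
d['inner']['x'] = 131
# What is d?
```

After line 1: d = {'inner': {'x': 12, 'y': 29}}
After line 2 (inner x overwritten): d = {'inner': {'x': 131, 'y': 29}}

{'inner': {'x': 131, 'y': 29}}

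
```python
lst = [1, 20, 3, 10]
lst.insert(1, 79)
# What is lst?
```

[1, 79, 20, 3, 10]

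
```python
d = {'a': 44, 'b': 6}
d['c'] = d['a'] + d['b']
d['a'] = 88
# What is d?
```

After line 1: d = {'a': 44, 'b': 6}
After line 2 (d['c'] = 44 + 6): d = {'a': 44, 'b': 6, 'c': 50}
After line 3: d = {'a': 88, 'b': 6, 'c': 50}

{'a': 88, 'b': 6, 'c': 50}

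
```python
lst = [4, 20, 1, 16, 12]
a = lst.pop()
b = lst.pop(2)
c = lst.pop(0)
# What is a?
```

After line 1: lst = [4, 20, 1, 16, 12]
After line 2 (pop() -> a = 12): lst = [4, 20, 1, 16]
After line 3 (pop(2) -> b = 1): lst = [4, 20, 16]
After line 4 (pop(0) -> c = 4): lst = [20, 16]

12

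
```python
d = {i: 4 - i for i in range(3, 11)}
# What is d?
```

{3: 1, 4: 0, 5: -1, 6: -2, 7: -3, 8: -4, 9: -5, 10: -6}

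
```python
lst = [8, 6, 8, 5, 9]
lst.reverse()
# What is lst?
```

[9, 5, 8, 6, 8]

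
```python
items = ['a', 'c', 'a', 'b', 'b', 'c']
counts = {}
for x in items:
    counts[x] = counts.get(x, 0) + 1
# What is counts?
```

Initial: counts = {}, items = ['a', 'c', 'a', 'b', 'b', 'c']
See 'a': counts = {'a': 1}
See 'c': counts = {'a': 1, 'c': 1}
See 'a': counts = {'a': 2, 'c': 1}
See 'b': counts = {'a': 2, 'c': 1, 'b': 1}
See 'b': counts = {'a': 2, 'c': 1, 'b': 2}
See 'c': counts = {'a': 2, 'c': 2, 'b': 2}

{'a': 2, 'c': 2, 'b': 2}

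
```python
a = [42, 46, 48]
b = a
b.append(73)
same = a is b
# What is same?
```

After line 1: a = [42, 46, 48]
After line 2 (b = a is an alias, same object): a = [42, 46, 48], b = [42, 46, 48]
After line 3 (b.append mutates the shared list): a = [42, 46, 48, 73], b = [42, 46, 48, 73]
After line 4 (same = a is b; same object -> True): same = True

True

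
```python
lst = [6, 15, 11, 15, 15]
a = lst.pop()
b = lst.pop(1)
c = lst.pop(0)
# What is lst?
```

After line 1: lst = [6, 15, 11, 15, 15]
After line 2 (pop() -> a = 15): lst = [6, 15, 11, 15]
After line 3 (pop(1) -> b = 15): lst = [6, 11, 15]
After line 4 (pop(0) -> c = 6): lst = [11, 15]

[11, 15]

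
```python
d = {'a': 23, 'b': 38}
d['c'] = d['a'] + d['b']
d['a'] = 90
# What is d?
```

After line 1: d = {'a': 23, 'b': 38}
After line 2 (d['c'] = 23 + 38): d = {'a': 23, 'b': 38, 'c': 61}
After line 3: d = {'a': 90, 'b': 38, 'c': 61}

{'a': 90, 'b': 38, 'c': 61}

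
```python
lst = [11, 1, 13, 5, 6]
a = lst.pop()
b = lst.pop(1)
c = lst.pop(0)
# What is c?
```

After line 1: lst = [11, 1, 13, 5, 6]
After line 2 (pop() -> a = 6): lst = [11, 1, 13, 5]
After line 3 (pop(1) -> b = 1): lst = [11, 13, 5]
After line 4 (pop(0) -> c = 11): lst = [13, 5]

11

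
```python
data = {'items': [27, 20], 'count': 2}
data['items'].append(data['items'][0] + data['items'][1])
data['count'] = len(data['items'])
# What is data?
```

After line 1: data = {'items': [27, 20], 'count': 2}
After line 2 (append 27 + 20 = 47): data = {'items': [27, 20, 47], 'count': 2}
After line 3 (count = len(items) = 3): data = {'items': [27, 20, 47], 'count': 3}

{'items': [27, 20, 47], 'count': 3}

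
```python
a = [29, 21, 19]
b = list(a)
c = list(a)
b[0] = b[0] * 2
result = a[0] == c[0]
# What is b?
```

After line 1: a = [29, 21, 19]
After line 2 (b = list(a), copy): a = [29, 21, 19], b = [29, 21, 19]
After line 3 (c = list(a) is a copy, new object): c = [29, 21, 19]
After line 4 (b[0] = 29 * 2 = 58; only b mutates (copy)): a = [29, 21, 19], b = [58, 21, 19], c = [29, 21, 19]
After line 5 (a[0] = 29, c[0] = 29; result = True)

[58, 21, 19]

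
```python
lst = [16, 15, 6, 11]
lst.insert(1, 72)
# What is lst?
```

[16, 72, 15, 6, 11]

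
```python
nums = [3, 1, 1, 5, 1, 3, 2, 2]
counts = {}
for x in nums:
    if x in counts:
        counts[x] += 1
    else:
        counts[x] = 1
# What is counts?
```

Initial: counts = {}, nums = [3, 1, 1, 5, 1, 3, 2, 2]
See 3: counts = {3: 1}
See 1: counts = {3: 1, 1: 1}
See 1: counts = {3: 1, 1: 2}
See 5: counts = {3: 1, 1: 2, 5: 1}
See 1: counts = {3: 1, 1: 3, 5: 1}
See 3: counts = {3: 2, 1: 3, 5: 1}
See 2: counts = {3: 2, 1: 3, 5: 1, 2: 1}
See 2: counts = {3: 2, 1: 3, 5: 1, 2: 2}

{3: 2, 1: 3, 5: 1, 2: 2}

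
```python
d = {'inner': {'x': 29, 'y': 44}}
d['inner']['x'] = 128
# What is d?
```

After line 1: d = {'inner': {'x': 29, 'y': 44}}
After line 2 (inner x overwritten): d = {'inner': {'x': 128, 'y': 44}}

{'inner': {'x': 128, 'y': 44}}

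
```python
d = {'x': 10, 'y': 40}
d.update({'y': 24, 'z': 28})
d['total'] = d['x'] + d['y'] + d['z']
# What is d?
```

After line 1: d = {'x': 10, 'y': 40}
After line 2 (y overwritten, z added): d = {'x': 10, 'y': 24, 'z': 28}
After line 3 (total = 10 + 24 + 28 = 62): d = {'x': 10, 'y': 24, 'z': 28, 'total': 62}

{'x': 10, 'y': 24, 'z': 28, 'total': 62}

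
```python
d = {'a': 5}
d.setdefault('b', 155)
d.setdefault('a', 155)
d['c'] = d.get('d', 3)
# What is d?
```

After line 1: d = {'a': 5}
After line 2 (setdefault adds 'b'=155): d = {'a': 5, 'b': 155}
After line 3 (setdefault 'a' no-op, already exists): d = {'a': 5, 'b': 155}
After line 4 (get('d', 3) returns default since 'd' not in d): d = {'a': 5, 'b': 155, 'c': 3}

{'a': 5, 'b': 155, 'c': 3}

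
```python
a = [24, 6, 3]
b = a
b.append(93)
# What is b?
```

After line 1: a = [24, 6, 3]
After line 2 (b = a is an alias, same object): a = [24, 6, 3], b = [24, 6, 3]
After line 3 (b.append mutates the shared list): a = [24, 6, 3, 93], b = [24, 6, 3, 93]

[24, 6, 3, 93]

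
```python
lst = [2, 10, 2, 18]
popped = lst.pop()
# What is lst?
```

[2, 10, 2]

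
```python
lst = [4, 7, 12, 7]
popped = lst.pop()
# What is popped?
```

7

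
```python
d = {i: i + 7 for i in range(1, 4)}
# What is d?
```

{1: 8, 2: 9, 3: 10}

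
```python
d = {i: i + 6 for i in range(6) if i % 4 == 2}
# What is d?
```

{2: 8}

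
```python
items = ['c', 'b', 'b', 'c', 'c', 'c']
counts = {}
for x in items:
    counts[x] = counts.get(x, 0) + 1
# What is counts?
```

Initial: counts = {}, items = ['c', 'b', 'b', 'c', 'c', 'c']
See 'c': counts = {'c': 1}
See 'b': counts = {'c': 1, 'b': 1}
See 'b': counts = {'c': 1, 'b': 2}
See 'c': counts = {'c': 2, 'b': 2}
See 'c': counts = {'c': 3, 'b': 2}
See 'c': counts = {'c': 4, 'b': 2}

{'c': 4, 'b': 2}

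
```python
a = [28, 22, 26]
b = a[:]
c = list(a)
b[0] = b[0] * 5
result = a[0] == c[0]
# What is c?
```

After line 1: a = [28, 22, 26]
After line 2 (b = a[:], copy): a = [28, 22, 26], b = [28, 22, 26]
After line 3 (c = list(a) is a copy, new object): c = [28, 22, 26]
After line 4 (b[0] = 28 * 5 = 140; only b mutates (copy)): a = [28, 22, 26], b = [140, 22, 26], c = [28, 22, 26]
After line 5 (a[0] = 28, c[0] = 28; result = True)

[28, 22, 26]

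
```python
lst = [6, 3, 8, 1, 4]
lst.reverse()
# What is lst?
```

[4, 1, 8, 3, 6]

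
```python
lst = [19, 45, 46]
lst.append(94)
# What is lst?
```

[19, 45, 46, 94]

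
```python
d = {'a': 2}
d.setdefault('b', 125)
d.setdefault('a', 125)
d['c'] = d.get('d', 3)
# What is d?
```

After line 1: d = {'a': 2}
After line 2 (setdefault adds 'b'=125): d = {'a': 2, 'b': 125}
After line 3 (setdefault 'a' no-op, already exists): d = {'a': 2, 'b': 125}
After line 4 (get('d', 3) returns default since 'd' not in d): d = {'a': 2, 'b': 125, 'c': 3}

{'a': 2, 'b': 125, 'c': 3}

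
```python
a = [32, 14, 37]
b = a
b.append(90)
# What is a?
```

After line 1: a = [32, 14, 37]
After line 2 (b = a is an alias, same object): a = [32, 14, 37], b = [32, 14, 37]
After line 3 (b.append mutates the shared list): a = [32, 14, 37, 90], b = [32, 14, 37, 90]

[32, 14, 37, 90]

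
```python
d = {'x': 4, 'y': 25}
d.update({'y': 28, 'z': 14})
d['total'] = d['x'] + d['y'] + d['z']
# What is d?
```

After line 1: d = {'x': 4, 'y': 25}
After line 2 (y overwritten, z added): d = {'x': 4, 'y': 28, 'z': 14}
After line 3 (total = 4 + 28 + 14 = 46): d = {'x': 4, 'y': 28, 'z': 14, 'total': 46}

{'x': 4, 'y': 28, 'z': 14, 'total': 46}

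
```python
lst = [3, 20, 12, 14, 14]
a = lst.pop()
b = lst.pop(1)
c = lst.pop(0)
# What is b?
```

After line 1: lst = [3, 20, 12, 14, 14]
After line 2 (pop() -> a = 14): lst = [3, 20, 12, 14]
After line 3 (pop(1) -> b = 20): lst = [3, 12, 14]
After line 4 (pop(0) -> c = 3): lst = [12, 14]

20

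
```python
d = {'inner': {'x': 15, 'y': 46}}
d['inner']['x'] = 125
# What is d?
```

After line 1: d = {'inner': {'x': 15, 'y': 46}}
After line 2 (inner x overwritten): d = {'inner': {'x': 125, 'y': 46}}

{'inner': {'x': 125, 'y': 46}}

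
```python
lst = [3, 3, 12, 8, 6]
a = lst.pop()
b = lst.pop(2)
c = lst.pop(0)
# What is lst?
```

After line 1: lst = [3, 3, 12, 8, 6]
After line 2 (pop() -> a = 6): lst = [3, 3, 12, 8]
After line 3 (pop(2) -> b = 12): lst = [3, 3, 8]
After line 4 (pop(0) -> c = 3): lst = [3, 8]

[3, 8]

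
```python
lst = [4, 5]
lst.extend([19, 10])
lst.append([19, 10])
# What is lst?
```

After line 1: lst = [4, 5]
After line 2 (extend unpacks [19, 10]): lst = [4, 5, 19, 10]
After line 3 (append adds [19, 10] as single element): lst = [4, 5, 19, 10, [19, 10]]

[4, 5, 19, 10, [19, 10]]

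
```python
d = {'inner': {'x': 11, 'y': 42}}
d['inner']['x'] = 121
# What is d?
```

After line 1: d = {'inner': {'x': 11, 'y': 42}}
After line 2 (inner x overwritten): d = {'inner': {'x': 121, 'y': 42}}

{'inner': {'x': 121, 'y': 42}}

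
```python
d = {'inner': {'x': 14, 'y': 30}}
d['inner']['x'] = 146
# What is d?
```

After line 1: d = {'inner': {'x': 14, 'y': 30}}
After line 2 (inner x overwritten): d = {'inner': {'x': 146, 'y': 30}}

{'inner': {'x': 146, 'y': 30}}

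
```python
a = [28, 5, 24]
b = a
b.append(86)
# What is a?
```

After line 1: a = [28, 5, 24]
After line 2 (b = a is an alias, same object): a = [28, 5, 24], b = [28, 5, 24]
After line 3 (b.append mutates the shared list): a = [28, 5, 24, 86], b = [28, 5, 24, 86]

[28, 5, 24, 86]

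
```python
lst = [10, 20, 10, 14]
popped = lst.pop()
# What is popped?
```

14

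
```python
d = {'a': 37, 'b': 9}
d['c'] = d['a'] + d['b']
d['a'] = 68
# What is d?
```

After line 1: d = {'a': 37, 'b': 9}
After line 2 (d['c'] = 37 + 9): d = {'a': 37, 'b': 9, 'c': 46}
After line 3: d = {'a': 68, 'b': 9, 'c': 46}

{'a': 68, 'b': 9, 'c': 46}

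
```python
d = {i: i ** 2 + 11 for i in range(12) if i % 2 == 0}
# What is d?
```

{0: 11, 2: 15, 4: 27, 6: 47, 8: 75, 10: 111}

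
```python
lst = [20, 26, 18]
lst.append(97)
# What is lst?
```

[20, 26, 18, 97]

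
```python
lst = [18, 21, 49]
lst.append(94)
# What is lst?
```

[18, 21, 49, 94]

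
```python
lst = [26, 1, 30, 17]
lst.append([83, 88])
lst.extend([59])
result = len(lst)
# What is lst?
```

After line 1: lst = [26, 1, 30, 17]
After line 2 (append adds [83, 88] as single element): lst = [26, 1, 30, 17, [83, 88]]
After line 3 (extend unpacks [59], adds 59): lst = [26, 1, 30, 17, [83, 88], 59]
After line 4: result = len(lst) = 6

[26, 1, 30, 17, [83, 88], 59]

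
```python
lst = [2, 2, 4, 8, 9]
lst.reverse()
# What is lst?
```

[9, 8, 4, 2, 2]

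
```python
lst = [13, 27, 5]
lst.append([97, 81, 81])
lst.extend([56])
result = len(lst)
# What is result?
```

After line 1: lst = [13, 27, 5]
After line 2 (append adds [97, 81, 81] as single element): lst = [13, 27, 5, [97, 81, 81]]
After line 3 (extend unpacks [56], adds 56): lst = [13, 27, 5, [97, 81, 81], 56]
After line 4: result = len(lst) = 5

5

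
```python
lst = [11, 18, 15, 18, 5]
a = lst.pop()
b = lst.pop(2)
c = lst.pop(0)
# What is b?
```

After line 1: lst = [11, 18, 15, 18, 5]
After line 2 (pop() -> a = 5): lst = [11, 18, 15, 18]
After line 3 (pop(2) -> b = 15): lst = [11, 18, 18]
After line 4 (pop(0) -> c = 11): lst = [18, 18]

15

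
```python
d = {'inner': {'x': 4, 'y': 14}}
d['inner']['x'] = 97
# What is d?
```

After line 1: d = {'inner': {'x': 4, 'y': 14}}
After line 2 (inner x overwritten): d = {'inner': {'x': 97, 'y': 14}}

{'inner': {'x': 97, 'y': 14}}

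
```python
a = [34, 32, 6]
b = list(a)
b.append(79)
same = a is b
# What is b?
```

After line 1: a = [34, 32, 6]
After line 2 (b = list(a) is a shallow copy, new object): a = [34, 32, 6], b = [34, 32, 6]
After line 3 (append only mutates b): a = [34, 32, 6], b = [34, 32, 6, 79]
After line 4 (same = a is b; different objects -> False): same = False

[34, 32, 6, 79]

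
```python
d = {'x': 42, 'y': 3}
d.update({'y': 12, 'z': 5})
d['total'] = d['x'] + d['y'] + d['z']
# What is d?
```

After line 1: d = {'x': 42, 'y': 3}
After line 2 (y overwritten, z added): d = {'x': 42, 'y': 12, 'z': 5}
After line 3 (total = 42 + 12 + 5 = 59): d = {'x': 42, 'y': 12, 'z': 5, 'total': 59}

{'x': 42, 'y': 12, 'z': 5, 'total': 59}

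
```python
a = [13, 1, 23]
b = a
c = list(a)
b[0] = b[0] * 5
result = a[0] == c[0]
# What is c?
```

After line 1: a = [13, 1, 23]
After line 2 (b = a, alias): a = [13, 1, 23], b = [13, 1, 23]
After line 3 (c = list(a) is a copy, new object): c = [13, 1, 23]
After line 4 (b[0] = 13 * 5 = 65; mutates shared a/b): a = b = [65, 1, 23], c = [13, 1, 23]
After line 5 (a[0] = 65, c[0] = 13; result = False)

[13, 1, 23]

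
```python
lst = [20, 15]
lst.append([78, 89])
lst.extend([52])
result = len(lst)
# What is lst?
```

After line 1: lst = [20, 15]
After line 2 (append adds [78, 89] as single element): lst = [20, 15, [78, 89]]
After line 3 (extend unpacks [52], adds 52): lst = [20, 15, [78, 89], 52]
After line 4: result = len(lst) = 4

[20, 15, [78, 89], 52]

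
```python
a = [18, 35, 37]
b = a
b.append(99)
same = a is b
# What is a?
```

After line 1: a = [18, 35, 37]
After line 2 (b = a is an alias, same object): a = [18, 35, 37], b = [18, 35, 37]
After line 3 (b.append mutates the shared list): a = [18, 35, 37, 99], b = [18, 35, 37, 99]
After line 4 (same = a is b; same object -> True): same = True

[18, 35, 37, 99]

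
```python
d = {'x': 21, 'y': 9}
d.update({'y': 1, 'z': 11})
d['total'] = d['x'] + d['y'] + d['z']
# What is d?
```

After line 1: d = {'x': 21, 'y': 9}
After line 2 (y overwritten, z added): d = {'x': 21, 'y': 1, 'z': 11}
After line 3 (total = 21 + 1 + 11 = 33): d = {'x': 21, 'y': 1, 'z': 11, 'total': 33}

{'x': 21, 'y': 1, 'z': 11, 'total': 33}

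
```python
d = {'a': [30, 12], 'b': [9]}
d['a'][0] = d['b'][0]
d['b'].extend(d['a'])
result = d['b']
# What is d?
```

After line 1: d = {'a': [30, 12], 'b': [9]}
After line 2 (a[0] = b[0] = 9): d = {'a': [9, 12], 'b': [9]}
After line 3 (b.extend(a) appends [9, 12]): d = {'a': [9, 12], 'b': [9, 9, 12]}
After line 4: result = d['b'] = [9, 9, 12]

{'a': [9, 12], 'b': [9, 9, 12]}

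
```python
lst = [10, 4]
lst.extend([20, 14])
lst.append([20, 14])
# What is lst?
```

After line 1: lst = [10, 4]
After line 2 (extend unpacks [20, 14]): lst = [10, 4, 20, 14]
After line 3 (append adds [20, 14] as single element): lst = [10, 4, 20, 14, [20, 14]]

[10, 4, 20, 14, [20, 14]]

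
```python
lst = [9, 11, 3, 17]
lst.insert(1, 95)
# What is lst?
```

[9, 95, 11, 3, 17]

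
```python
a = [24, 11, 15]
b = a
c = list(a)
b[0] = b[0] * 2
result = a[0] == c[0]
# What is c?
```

After line 1: a = [24, 11, 15]
After line 2 (b = a, alias): a = [24, 11, 15], b = [24, 11, 15]
After line 3 (c = list(a) is a copy, new object): c = [24, 11, 15]
After line 4 (b[0] = 24 * 2 = 48; mutates shared a/b): a = b = [48, 11, 15], c = [24, 11, 15]
After line 5 (a[0] = 48, c[0] = 24; result = False)

[24, 11, 15]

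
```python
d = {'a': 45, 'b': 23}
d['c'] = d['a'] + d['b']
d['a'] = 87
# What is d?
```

After line 1: d = {'a': 45, 'b': 23}
After line 2 (d['c'] = 45 + 23): d = {'a': 45, 'b': 23, 'c': 68}
After line 3: d = {'a': 87, 'b': 23, 'c': 68}

{'a': 87, 'b': 23, 'c': 68}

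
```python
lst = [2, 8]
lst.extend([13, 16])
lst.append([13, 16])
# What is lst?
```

After line 1: lst = [2, 8]
After line 2 (extend unpacks [13, 16]): lst = [2, 8, 13, 16]
After line 3 (append adds [13, 16] as single element): lst = [2, 8, 13, 16, [13, 16]]

[2, 8, 13, 16, [13, 16]]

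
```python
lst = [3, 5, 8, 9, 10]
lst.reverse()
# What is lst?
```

[10, 9, 8, 5, 3]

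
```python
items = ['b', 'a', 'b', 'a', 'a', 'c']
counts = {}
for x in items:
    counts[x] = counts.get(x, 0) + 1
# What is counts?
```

Initial: counts = {}, items = ['b', 'a', 'b', 'a', 'a', 'c']
See 'b': counts = {'b': 1}
See 'a': counts = {'b': 1, 'a': 1}
See 'b': counts = {'b': 2, 'a': 1}
See 'a': counts = {'b': 2, 'a': 2}
See 'a': counts = {'b': 2, 'a': 3}
See 'c': counts = {'b': 2, 'a': 3, 'c': 1}

{'b': 2, 'a': 3, 'c': 1}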